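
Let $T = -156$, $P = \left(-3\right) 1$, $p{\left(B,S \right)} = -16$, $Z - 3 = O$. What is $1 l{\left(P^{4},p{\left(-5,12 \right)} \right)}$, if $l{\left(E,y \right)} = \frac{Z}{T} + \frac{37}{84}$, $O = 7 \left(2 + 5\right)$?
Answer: $\frac{3}{28} \approx 0.10714$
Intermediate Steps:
$O = 49$ ($O = 7 \cdot 7 = 49$)
$Z = 52$ ($Z = 3 + 49 = 52$)
$P = -3$
$l{\left(E,y \right)} = \frac{3}{28}$ ($l{\left(E,y \right)} = \frac{52}{-156} + \frac{37}{84} = 52 \left(- \frac{1}{156}\right) + 37 \cdot \frac{1}{84} = - \frac{1}{3} + \frac{37}{84} = \frac{3}{28}$)
$1 l{\left(P^{4},p{\left(-5,12 \right)} \right)} = 1 \cdot \frac{3}{28} = \frac{3}{28}$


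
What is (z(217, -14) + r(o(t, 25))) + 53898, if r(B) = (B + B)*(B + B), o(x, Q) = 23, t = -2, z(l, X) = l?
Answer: 56231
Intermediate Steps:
r(B) = 4*B**2 (r(B) = (2*B)*(2*B) = 4*B**2)
(z(217, -14) + r(o(t, 25))) + 53898 = (217 + 4*23**2) + 53898 = (217 + 4*529) + 53898 = (217 + 2116) + 53898 = 2333 + 53898 = 56231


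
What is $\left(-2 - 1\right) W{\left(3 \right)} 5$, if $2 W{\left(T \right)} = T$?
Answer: $- \frac{45}{2} \approx -22.5$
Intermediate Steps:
$W{\left(T \right)} = \frac{T}{2}$
$\left(-2 - 1\right) W{\left(3 \right)} 5 = \left(-2 - 1\right) \frac{1}{2} \cdot 3 \cdot 5 = \left(-3\right) \frac{3}{2} \cdot 5 = \left(- \frac{9}{2}\right) 5 = - \frac{45}{2}$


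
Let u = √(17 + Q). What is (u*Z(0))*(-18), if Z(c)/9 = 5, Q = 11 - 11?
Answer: -810*√17 ≈ -3339.7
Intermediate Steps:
Q = 0
Z(c) = 45 (Z(c) = 9*5 = 45)
u = √17 (u = √(17 + 0) = √17 ≈ 4.1231)
(u*Z(0))*(-18) = (√17*45)*(-18) = (45*√17)*(-18) = -810*√17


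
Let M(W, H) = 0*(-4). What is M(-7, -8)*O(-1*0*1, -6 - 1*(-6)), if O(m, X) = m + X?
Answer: 0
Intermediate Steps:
M(W, H) = 0
O(m, X) = X + m
M(-7, -8)*O(-1*0*1, -6 - 1*(-6)) = 0*((-6 - 1*(-6)) - 1*0*1) = 0*((-6 + 6) + 0*1) = 0*(0 + 0) = 0*0 = 0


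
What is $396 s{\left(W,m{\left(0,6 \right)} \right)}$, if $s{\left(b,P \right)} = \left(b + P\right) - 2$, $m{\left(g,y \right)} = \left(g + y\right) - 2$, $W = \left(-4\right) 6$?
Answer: $-8712$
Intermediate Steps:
$W = -24$
$m{\left(g,y \right)} = -2 + g + y$
$s{\left(b,P \right)} = -2 + P + b$ ($s{\left(b,P \right)} = \left(P + b\right) - 2 = -2 + P + b$)
$396 s{\left(W,m{\left(0,6 \right)} \right)} = 396 \left(-2 + \left(-2 + 0 + 6\right) - 24\right) = 396 \left(-2 + 4 - 24\right) = 396 \left(-22\right) = -8712$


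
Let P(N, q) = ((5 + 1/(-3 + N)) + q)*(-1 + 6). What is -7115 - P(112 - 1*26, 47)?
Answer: -612130/83 ≈ -7375.1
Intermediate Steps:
P(N, q) = 25 + 5*q + 5/(-3 + N) (P(N, q) = (5 + q + 1/(-3 + N))*5 = 25 + 5*q + 5/(-3 + N))
-7115 - P(112 - 1*26, 47) = -7115 - 5*(-14 - 3*47 + 5*(112 - 1*26) + (112 - 1*26)*47)/(-3 + (112 - 1*26)) = -7115 - 5*(-14 - 141 + 5*(112 - 26) + (112 - 26)*47)/(-3 + (112 - 26)) = -7115 - 5*(-14 - 141 + 5*86 + 86*47)/(-3 + 86) = -7115 - 5*(-14 - 141 + 430 + 4042)/83 = -7115 - 5*4317/83 = -7115 - 1*21585/83 = -7115 - 21585/83 = -612130/83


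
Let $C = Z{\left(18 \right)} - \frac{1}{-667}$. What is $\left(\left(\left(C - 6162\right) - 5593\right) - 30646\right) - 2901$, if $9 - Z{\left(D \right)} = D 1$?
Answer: $- \frac{30222436}{667} \approx -45311.0$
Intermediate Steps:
$Z{\left(D \right)} = 9 - D$ ($Z{\left(D \right)} = 9 - D 1 = 9 - D$)
$C = - \frac{6002}{667}$ ($C = \left(9 - 18\right) - \frac{1}{-667} = \left(9 - 18\right) - - \frac{1}{667} = -9 + \frac{1}{667} = - \frac{6002}{667} \approx -8.9985$)
$\left(\left(\left(C - 6162\right) - 5593\right) - 30646\right) - 2901 = \left(\left(\left(- \frac{6002}{667} - 6162\right) - 5593\right) - 30646\right) - 2901 = \left(\left(- \frac{4116056}{667} - 5593\right) - 30646\right) - 2901 = \left(- \frac{7846587}{667} - 30646\right) - 2901 = - \frac{28287469}{667} - 2901 = - \frac{30222436}{667}$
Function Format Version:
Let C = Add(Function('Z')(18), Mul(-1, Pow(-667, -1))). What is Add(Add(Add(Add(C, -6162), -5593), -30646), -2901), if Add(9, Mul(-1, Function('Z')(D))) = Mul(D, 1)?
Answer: Rational(-30222436, 667) ≈ -45311.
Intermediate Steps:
Function('Z')(D) = Add(9, Mul(-1, D)) (Function('Z')(D) = Add(9, Mul(-1, Mul(D, 1))) = Add(9, Mul(-1, D)))
C = Rational(-6002, 667) (C = Add(Add(9, Mul(-1, 18)), Mul(-1, Pow(-667, -1))) = Add(Add(9, -18), Mul(-1, Rational(-1, 667))) = Add(-9, Rational(1, 667)) = Rational(-6002, 667) ≈ -8.9985)
Add(Add(Add(Add(C, -6162), -5593), -30646), -2901) = Add(Add(Add(Add(Rational(-6002, 667), -6162), -5593), -30646), -2901) = Add(Add(Add(Rational(-4116056, 667), -5593), -30646), -2901) = Add(Add(Rational(-7846587, 667), -30646), -2901) = Add(Rational(-28287469, 667), -2901) = Rational(-30222436, 667)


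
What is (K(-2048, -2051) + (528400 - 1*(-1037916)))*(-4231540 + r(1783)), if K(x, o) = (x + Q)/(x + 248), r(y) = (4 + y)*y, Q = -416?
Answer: -368392793789152/225 ≈ -1.6373e+12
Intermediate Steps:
r(y) = y*(4 + y)
K(x, o) = (-416 + x)/(248 + x) (K(x, o) = (x - 416)/(x + 248) = (-416 + x)/(248 + x))
(K(-2048, -2051) + (528400 - 1*(-1037916)))*(-4231540 + r(1783)) = ((-416 - 2048)/(248 - 2048) + (528400 - 1*(-1037916)))*(-4231540 + 1783*(4 + 1783)) = (-2464/(-1800) + (528400 + 1037916))*(-4231540 + 1783*1787) = (-1/1800*(-2464) + 1566316)*(-4231540 + 3186221) = (308/225 + 1566316)*(-1045319) = (352421408/225)*(-1045319) = -368392793789152/225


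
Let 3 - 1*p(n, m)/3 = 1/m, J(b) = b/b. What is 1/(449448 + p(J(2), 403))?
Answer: 403/181131168 ≈ 2.2249e-6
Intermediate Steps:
J(b) = 1
p(n, m) = 9 - 3/m
1/(449448 + p(J(2), 403)) = 1/(449448 + (9 - 3/403)) = 1/(449448 + 3624/403) = 1/(181131168/403) = 403/181131168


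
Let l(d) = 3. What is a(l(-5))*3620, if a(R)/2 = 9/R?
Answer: 21720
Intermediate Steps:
a(R) = 18/R (a(R) = 2*(9/R) = 18/R)
a(l(-5))*3620 = (18/3)*3620 = (18*(⅓))*3620 = 6*3620 = 21720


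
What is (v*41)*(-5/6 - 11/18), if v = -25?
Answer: 13325/9 ≈ 1480.6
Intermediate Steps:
(v*41)*(-5/6 - 11/18) = (-25*41)*(-5/6 - 11/18) = -1025*(-5*⅙ - 11*1/18) = -1025*(-⅚ - 11/18) = -1025*(-13/9) = 13325/9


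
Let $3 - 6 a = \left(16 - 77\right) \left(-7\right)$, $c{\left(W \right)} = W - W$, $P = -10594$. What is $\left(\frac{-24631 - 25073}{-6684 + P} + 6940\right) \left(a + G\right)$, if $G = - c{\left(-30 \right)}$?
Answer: $- \frac{239918048}{489} \approx -4.9063 \cdot 10^{5}$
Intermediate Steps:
$c{\left(W \right)} = 0$
$a = - \frac{212}{3}$ ($a = \frac{1}{2} - \frac{\left(16 - 77\right) \left(-7\right)}{6} = \frac{1}{2} - \frac{\left(-61\right) \left(-7\right)}{6} = \frac{1}{2} - \frac{427}{6} = - \frac{212}{3} \approx -70.667$)
$G = 0$ ($G = \left(-1\right) 0 = 0$)
$\left(\frac{-24631 - 25073}{-6684 + P} + 6940\right) \left(a + G\right) = \left(\frac{-24631 - 25073}{-6684 - 10594} + 6940\right) \left(- \frac{212}{3} + 0\right) = \left(- \frac{49704}{-17278} + 6940\right) \left(- \frac{212}{3}\right) = \left(\left(-49704\right) \left(- \frac{1}{17278}\right) + 6940\right) \left(- \frac{212}{3}\right) = \left(\frac{24852}{8639} + 6940\right) \left(- \frac{212}{3}\right) = \frac{59979512}{8639} \left(- \frac{212}{3}\right) = - \frac{239918048}{489}$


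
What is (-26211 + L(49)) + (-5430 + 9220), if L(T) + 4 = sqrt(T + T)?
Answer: -22425 + 7*sqrt(2) ≈ -22415.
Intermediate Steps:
L(T) = -4 + sqrt(2)*sqrt(T) (L(T) = -4 + sqrt(T + T) = -4 + sqrt(2*T) = -4 + sqrt(2)*sqrt(T))
(-26211 + L(49)) + (-5430 + 9220) = (-26211 + (-4 + sqrt(2)*sqrt(49))) + (-5430 + 9220) = (-26211 + (-4 + sqrt(2)*7)) + 3790 = (-26211 + (-4 + 7*sqrt(2))) + 3790 = (-26215 + 7*sqrt(2)) + 3790 = -22425 + 7*sqrt(2)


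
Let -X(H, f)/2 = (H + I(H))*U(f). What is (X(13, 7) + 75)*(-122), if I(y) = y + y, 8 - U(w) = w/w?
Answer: 57462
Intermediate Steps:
U(w) = 7 (U(w) = 8 - w/w = 8 - 1*1 = 8 - 1 = 7)
I(y) = 2*y
X(H, f) = -42*H (X(H, f) = -2*(H + 2*H)*7 = -2*3*H*7 = -42*H)
(X(13, 7) + 75)*(-122) = (-42*13 + 75)*(-122) = (-546 + 75)*(-122) = -471*(-122) = 57462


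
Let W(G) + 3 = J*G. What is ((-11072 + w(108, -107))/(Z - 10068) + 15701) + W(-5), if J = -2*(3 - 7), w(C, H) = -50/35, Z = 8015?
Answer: 225098632/14371 ≈ 15663.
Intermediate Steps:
w(C, H) = -10/7 (w(C, H) = -50*1/35 = -10/7)
J = 8 (J = -2*(-4) = 8)
W(G) = -3 + 8*G
((-11072 + w(108, -107))/(Z - 10068) + 15701) + W(-5) = ((-11072 - 10/7)/(8015 - 10068) + 15701) + (-3 + 8*(-5)) = (-77514/7/(-2053) + 15701) + (-3 - 40) = (-77514/7*(-1/2053) + 15701) - 43 = (77514/14371 + 15701) - 43 = 225716585/14371 - 43 = 225098632/14371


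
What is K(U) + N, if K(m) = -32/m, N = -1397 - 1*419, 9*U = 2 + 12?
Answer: -12856/7 ≈ -1836.6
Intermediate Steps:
U = 14/9 (U = (2 + 12)/9 = (⅑)*14 = 14/9 ≈ 1.5556)
N = -1816 (N = -1397 - 419 = -1816)
K(U) + N = -32/14/9 - 1816 = -32*9/14 - 1816 = -144/7 - 1816 = -12856/7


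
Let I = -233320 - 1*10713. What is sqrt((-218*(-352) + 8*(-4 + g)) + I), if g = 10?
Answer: I*sqrt(167249) ≈ 408.96*I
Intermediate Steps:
I = -244033 (I = -233320 - 10713 = -244033)
sqrt((-218*(-352) + 8*(-4 + g)) + I) = sqrt((-218*(-352) + 8*(-4 + 10)) - 244033) = sqrt((76736 + 8*6) - 244033) = sqrt((76736 + 48) - 244033) = sqrt(76784 - 244033) = sqrt(-167249) = I*sqrt(167249)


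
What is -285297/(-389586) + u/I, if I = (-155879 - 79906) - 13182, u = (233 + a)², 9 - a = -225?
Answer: -4644960985/32331352554 ≈ -0.14367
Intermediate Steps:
a = 234 (a = 9 - 1*(-225) = 9 + 225 = 234)
u = 218089 (u = (233 + 234)² = 467² = 218089)
I = -248967 (I = -235785 - 13182 = -248967)
-285297/(-389586) + u/I = -285297/(-389586) + 218089/(-248967) = -285297*(-1/389586) + 218089*(-1/248967) = 95099/129862 - 218089/248967 = -4644960985/32331352554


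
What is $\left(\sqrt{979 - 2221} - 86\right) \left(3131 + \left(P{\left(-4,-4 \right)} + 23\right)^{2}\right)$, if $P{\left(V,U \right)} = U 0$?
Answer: $-314760 + 10980 i \sqrt{138} \approx -3.1476 \cdot 10^{5} + 1.2899 \cdot 10^{5} i$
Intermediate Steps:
$P{\left(V,U \right)} = 0$
$\left(\sqrt{979 - 2221} - 86\right) \left(3131 + \left(P{\left(-4,-4 \right)} + 23\right)^{2}\right) = \left(\sqrt{979 - 2221} - 86\right) \left(3131 + \left(0 + 23\right)^{2}\right) = \left(\sqrt{-1242} - 86\right) \left(3131 + 23^{2}\right) = \left(3 i \sqrt{138} - 86\right) \left(3131 + 529\right) = \left(-86 + 3 i \sqrt{138}\right) 3660 = -314760 + 10980 i \sqrt{138}$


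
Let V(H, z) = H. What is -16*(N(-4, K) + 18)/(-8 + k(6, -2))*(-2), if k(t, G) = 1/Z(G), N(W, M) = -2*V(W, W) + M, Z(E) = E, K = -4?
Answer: -1408/17 ≈ -82.823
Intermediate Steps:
N(W, M) = M - 2*W (N(W, M) = -2*W + M = M - 2*W)
k(t, G) = 1/G
-16*(N(-4, K) + 18)/(-8 + k(6, -2))*(-2) = -16*((-4 - 2*(-4)) + 18)/(-8 + 1/(-2))*(-2) = -16*((-4 + 8) + 18)/(-8 - ½)*(-2) = -16*(4 + 18)/(-17/2)*(-2) = -352*(-2)/17*(-2) = -16*(-44/17)*(-2) = (704/17)*(-2) = -1408/17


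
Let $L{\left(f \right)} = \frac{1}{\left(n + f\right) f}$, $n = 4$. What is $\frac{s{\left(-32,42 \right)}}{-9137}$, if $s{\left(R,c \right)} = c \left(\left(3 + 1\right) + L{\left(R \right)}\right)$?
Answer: $- \frac{10755}{584768} \approx -0.018392$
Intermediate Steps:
$L{\left(f \right)} = \frac{1}{f \left(4 + f\right)}$ ($L{\left(f \right)} = \frac{1}{\left(4 + f\right) f} = \frac{1}{f \left(4 + f\right)}$)
$s{\left(R,c \right)} = c \left(4 + \frac{1}{R \left(4 + R\right)}\right)$ ($s{\left(R,c \right)} = c \left(\left(3 + 1\right) + \frac{1}{R \left(4 + R\right)}\right) = c \left(4 + \frac{1}{R \left(4 + R\right)}\right)$)
$\frac{s{\left(-32,42 \right)}}{-9137} = \frac{42 \frac{1}{-32} \frac{1}{4 - 32} \left(1 + 4 \left(-32\right) \left(4 - 32\right)\right)}{-9137} = 42 \left(- \frac{1}{32}\right) \frac{1}{-28} \left(1 + 4 \left(-32\right) \left(-28\right)\right) \left(- \frac{1}{9137}\right) = 42 \left(- \frac{1}{32}\right) \left(- \frac{1}{28}\right) \left(1 + 3584\right) \left(- \frac{1}{9137}\right) = 42 \left(- \frac{1}{32}\right) \left(- \frac{1}{28}\right) 3585 \left(- \frac{1}{9137}\right) = \frac{10755}{64} \left(- \frac{1}{9137}\right) = - \frac{10755}{584768}$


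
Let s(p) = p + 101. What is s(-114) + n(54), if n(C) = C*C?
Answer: 2903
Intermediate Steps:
n(C) = C**2
s(p) = 101 + p
s(-114) + n(54) = (101 - 114) + 54**2 = -13 + 2916 = 2903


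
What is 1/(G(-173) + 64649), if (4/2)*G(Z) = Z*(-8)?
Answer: 1/65341 ≈ 1.5304e-5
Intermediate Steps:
G(Z) = -4*Z (G(Z) = (Z*(-8))/2 = (-8*Z)/2 = -4*Z)
1/(G(-173) + 64649) = 1/(-4*(-173) + 64649) = 1/(692 + 64649) = 1/65341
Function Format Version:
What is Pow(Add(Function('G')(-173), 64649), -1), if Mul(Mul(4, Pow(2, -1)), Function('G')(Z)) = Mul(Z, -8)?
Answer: Rational(1, 65341) ≈ 1.5304e-5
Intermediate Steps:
Function('G')(Z) = Mul(-4, Z) (Function('G')(Z) = Mul(Rational(1, 2), Mul(Z, -8)) = Mul(Rational(1, 2), Mul(-8, Z)) = Mul(-4, Z))
Pow(Add(Function('G')(-173), 64649), -1) = Pow(Add(Mul(-4, -173), 64649), -1) = Pow(Add(692, 64649), -1) = Pow(65341, -1) = Rational(1, 65341)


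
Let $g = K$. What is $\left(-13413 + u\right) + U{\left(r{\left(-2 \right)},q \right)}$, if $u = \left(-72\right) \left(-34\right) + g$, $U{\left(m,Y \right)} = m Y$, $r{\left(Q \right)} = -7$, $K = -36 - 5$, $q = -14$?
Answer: $-10908$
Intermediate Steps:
$K = -41$ ($K = -36 - 5 = -41$)
$g = -41$
$U{\left(m,Y \right)} = Y m$
$u = 2407$ ($u = \left(-72\right) \left(-34\right) - 41 = 2448 - 41 = 2407$)
$\left(-13413 + u\right) + U{\left(r{\left(-2 \right)},q \right)} = \left(-13413 + 2407\right) - -98 = -11006 + 98 = -10908$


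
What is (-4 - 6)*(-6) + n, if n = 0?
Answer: 60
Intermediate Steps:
(-4 - 6)*(-6) + n = (-4 - 6)*(-6) + 0 = -10*(-6) + 0 = 60 + 0 = 60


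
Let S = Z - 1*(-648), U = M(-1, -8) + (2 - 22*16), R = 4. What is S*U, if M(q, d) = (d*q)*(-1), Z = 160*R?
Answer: -461104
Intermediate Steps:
Z = 640 (Z = 160*4 = 640)
M(q, d) = -d*q
U = -358 (U = -1*(-8)*(-1) + (2 - 22*16) = -8 + (2 - 352) = -8 - 350 = -358)
S = 1288 (S = 640 - 1*(-648) = 640 + 648 = 1288)
S*U = 1288*(-358) = -461104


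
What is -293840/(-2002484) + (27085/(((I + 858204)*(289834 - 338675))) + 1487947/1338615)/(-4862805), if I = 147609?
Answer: 96669240741093218720531928/658790189992049269854238825 ≈ 0.14674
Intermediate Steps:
-293840/(-2002484) + (27085/(((I + 858204)*(289834 - 338675))) + 1487947/1338615)/(-4862805) = -293840/(-2002484) + (27085/(((147609 + 858204)*(289834 - 338675))) + 1487947/1338615)/(-4862805) = -293840*(-1/2002484) + (27085/((1005813*(-48841))) + 1487947*(1/1338615))*(-1/4862805) = 73460/500621 + (27085/(-49124912733) + 1487947/1338615)*(-1/4862805) = 73460/500621 + (27085*(-1/49124912733) + 1487947/1338615)*(-1/4862805) = 73460/500621 + (-27085/49124912733 + 1487947/1338615)*(-1/4862805) = 73460/500621 + (902410250246196/811843766149195)*(-1/4862805) = 73460/500621 - 300803416748732/1315945975083045397325 = 96669240741093218720531928/658790189992049269854238825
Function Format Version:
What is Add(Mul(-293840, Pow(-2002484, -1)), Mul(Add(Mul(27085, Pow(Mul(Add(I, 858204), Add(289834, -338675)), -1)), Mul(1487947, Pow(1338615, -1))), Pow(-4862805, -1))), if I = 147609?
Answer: Rational(96669240741093218720531928, 658790189992049269854238825) ≈ 0.14674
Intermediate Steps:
Add(Mul(-293840, Pow(-2002484, -1)), Mul(Add(Mul(27085, Pow(Mul(Add(I, 858204), Add(289834, -338675)), -1)), Mul(1487947, Pow(1338615, -1))), Pow(-4862805, -1))) = Add(Mul(-293840, Pow(-2002484, -1)), Mul(Add(Mul(27085, Pow(Mul(Add(147609, 858204), Add(289834, -338675)), -1)), Mul(1487947, Pow(1338615, -1))), Pow(-4862805, -1))) = Add(Mul(-293840, Rational(-1, 2002484)), Mul(Add(Mul(27085, Pow(Mul(1005813, -48841), -1)), Mul(1487947, Rational(1, 1338615))), Rational(-1, 4862805))) = Add(Rational(73460, 500621), Mul(Add(Mul(27085, Pow(-49124912733, -1)), Rational(1487947, 1338615)), Rational(-1, 4862805))) = Add(Rational(73460, 500621), Mul(Add(Mul(27085, Rational(-1, 49124912733)), Rational(1487947, 1338615)), Rational(-1, 4862805))) = Add(Rational(73460, 500621), Mul(Add(Rational(-27085, 49124912733), Rational(1487947, 1338615)), Rational(-1, 4862805))) = Add(Rational(73460, 500621), Mul(Rational(902410250246196, 811843766149195), Rational(-1, 4862805))) = Add(Rational(73460, 500621), Rational(-300803416748732, 1315945975083045397325)) = Rational(96669240741093218720531928, 658790189992049269854238825)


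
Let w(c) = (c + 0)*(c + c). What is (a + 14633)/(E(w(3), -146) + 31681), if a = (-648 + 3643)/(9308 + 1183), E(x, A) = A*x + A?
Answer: 153517798/303263337 ≈ 0.50622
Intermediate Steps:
w(c) = 2*c**2 (w(c) = c*(2*c) = 2*c**2)
E(x, A) = A + A*x
a = 2995/10491 ≈ 0.28548
(a + 14633)/(E(w(3), -146) + 31681) = (2995/10491 + 14633)/(-146*(1 + 2*3**2) + 31681) = 153517798/(10491*(-146*(1 + 2*9) + 31681)) = 153517798/(10491*(-146*(1 + 18) + 31681)) = 153517798/(10491*(-146*19 + 31681)) = 153517798/(10491*(-2774 + 31681)) = (153517798/10491)/28907 = (153517798/10491)*(1/28907) = 153517798/303263337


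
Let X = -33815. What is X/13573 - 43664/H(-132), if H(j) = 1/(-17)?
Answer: 10075041209/13573 ≈ 7.4229e+5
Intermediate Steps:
H(j) = -1/17
X/13573 - 43664/H(-132) = -33815/13573 - 43664/(-1/17) = -33815*1/13573 - 43664*(-17) = -33815/13573 + 742288 = 10075041209/13573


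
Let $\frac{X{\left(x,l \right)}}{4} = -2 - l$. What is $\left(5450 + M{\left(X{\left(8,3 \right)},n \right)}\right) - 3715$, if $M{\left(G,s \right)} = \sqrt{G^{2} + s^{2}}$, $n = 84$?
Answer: $1735 + 4 \sqrt{466} \approx 1821.3$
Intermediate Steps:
$X{\left(x,l \right)} = -8 - 4 l$ ($X{\left(x,l \right)} = 4 \left(-2 - l\right) = -8 - 4 l$)
$\left(5450 + M{\left(X{\left(8,3 \right)},n \right)}\right) - 3715 = \left(5450 + \sqrt{\left(-8 - 12\right)^{2} + 84^{2}}\right) - 3715 = \left(5450 + \sqrt{\left(-8 - 12\right)^{2} + 7056}\right) - 3715 = \left(5450 + \sqrt{\left(-20\right)^{2} + 7056}\right) - 3715 = \left(5450 + \sqrt{400 + 7056}\right) - 3715 = \left(5450 + \sqrt{7456}\right) - 3715 = \left(5450 + 4 \sqrt{466}\right) - 3715 = 1735 + 4 \sqrt{466}$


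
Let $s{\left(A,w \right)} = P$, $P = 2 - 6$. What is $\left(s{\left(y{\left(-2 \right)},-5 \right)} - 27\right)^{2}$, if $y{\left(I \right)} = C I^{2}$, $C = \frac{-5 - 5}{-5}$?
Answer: $961$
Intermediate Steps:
$P = -4$ ($P = 2 - 6 = -4$)
$C = 2$ ($C = \left(-10\right) \left(- \frac{1}{5}\right) = 2$)
$y{\left(I \right)} = 2 I^{2}$
$s{\left(A,w \right)} = -4$
$\left(s{\left(y{\left(-2 \right)},-5 \right)} - 27\right)^{2} = \left(-4 - 27\right)^{2} = \left(-31\right)^{2} = 961$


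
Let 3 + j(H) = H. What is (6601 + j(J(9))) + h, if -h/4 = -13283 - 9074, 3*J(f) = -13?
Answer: 288065/3 ≈ 96022.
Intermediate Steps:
J(f) = -13/3 (J(f) = (1/3)*(-13) = -13/3)
j(H) = -3 + H
h = 89428 (h = -4*(-13283 - 9074) = -4*(-22357) = 89428)
(6601 + j(J(9))) + h = (6601 + (-3 - 13/3)) + 89428 = (6601 - 22/3) + 89428 = 19781/3 + 89428 = 288065/3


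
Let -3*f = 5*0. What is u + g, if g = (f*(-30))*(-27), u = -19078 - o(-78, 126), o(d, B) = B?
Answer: -19204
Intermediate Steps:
f = 0 (f = -5*0/3 = -⅓*0 = 0)
u = -19204 (u = -19078 - 1*126 = -19078 - 126 = -19204)
g = 0 (g = (0*(-30))*(-27) = 0*(-27) = 0)
u + g = -19204 + 0 = -19204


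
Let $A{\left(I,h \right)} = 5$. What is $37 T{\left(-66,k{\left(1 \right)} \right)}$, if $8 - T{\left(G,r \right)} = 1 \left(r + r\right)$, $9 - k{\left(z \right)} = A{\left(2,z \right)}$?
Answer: $0$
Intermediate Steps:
$k{\left(z \right)} = 4$ ($k{\left(z \right)} = 9 - 5 = 4$)
$T{\left(G,r \right)} = 8 - 2 r$ ($T{\left(G,r \right)} = 8 - 1 \left(r + r\right) = 8 - 1 \cdot 2 r = 8 - 2 r$)
$37 T{\left(-66,k{\left(1 \right)} \right)} = 37 \left(8 - 8\right) = 37 \cdot 0 = 0$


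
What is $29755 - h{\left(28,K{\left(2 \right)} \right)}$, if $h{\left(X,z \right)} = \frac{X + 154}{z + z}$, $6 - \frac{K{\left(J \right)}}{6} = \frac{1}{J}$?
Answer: $\frac{981824}{33} \approx 29752.0$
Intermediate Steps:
$K{\left(J \right)} = 36 - \frac{6}{J}$
$h{\left(X,z \right)} = \frac{154 + X}{2 z}$
$29755 - h{\left(28,K{\left(2 \right)} \right)} = 29755 - \frac{154 + 28}{2 \left(36 - \frac{6}{2}\right)} = 29755 - \frac{1}{2} \frac{1}{36 - 3} \cdot 182 = 29755 - \frac{1}{2} \cdot \frac{1}{33} \cdot 182 = 29755 - \frac{91}{33} = \frac{981824}{33}$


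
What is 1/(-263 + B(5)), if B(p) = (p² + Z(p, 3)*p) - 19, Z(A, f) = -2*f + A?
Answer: -1/262 ≈ -0.0038168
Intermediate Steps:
Z(A, f) = A - 2*f
B(p) = -19 + p² + p*(-6 + p) (B(p) = (p² + (p - 2*3)*p) - 19 = (p² + (p - 6)*p) - 19 = (p² + (-6 + p)*p) - 19 = (p² + p*(-6 + p)) - 19 = -19 + p² + p*(-6 + p))
1/(-263 + B(5)) = 1/(-263 + (-19 + 5² + 5*(-6 + 5))) = 1/(-263 + (-19 + 25 + 5*(-1))) = 1/(-263 + (-19 + 25 - 5)) = 1/(-263 + 1) = 1/(-262) = -1/262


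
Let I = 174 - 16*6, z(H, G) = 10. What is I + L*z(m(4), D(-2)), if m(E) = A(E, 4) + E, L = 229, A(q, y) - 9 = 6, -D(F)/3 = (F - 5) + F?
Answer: 2368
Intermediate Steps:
D(F) = 15 - 6*F (D(F) = -3*((F - 5) + F) = -3*((-5 + F) + F) = -3*(-5 + 2*F) = 15 - 6*F)
A(q, y) = 15 (A(q, y) = 9 + 6 = 15)
m(E) = 15 + E
I = 78 (I = 174 - 1*96 = 174 - 96 = 78)
I + L*z(m(4), D(-2)) = 78 + 229*10 = 78 + 2290 = 2368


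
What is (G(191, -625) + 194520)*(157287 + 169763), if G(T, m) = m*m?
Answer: 191371672250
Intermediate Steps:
G(T, m) = m**2
(G(191, -625) + 194520)*(157287 + 169763) = ((-625)**2 + 194520)*(157287 + 169763) = (390625 + 194520)*327050 = 585145*327050 = 191371672250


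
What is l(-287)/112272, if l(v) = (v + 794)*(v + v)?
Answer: -48503/18712 ≈ -2.5921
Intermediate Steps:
l(v) = 2*v*(794 + v) (l(v) = (794 + v)*(2*v) = 2*v*(794 + v))
l(-287)/112272 = (2*(-287)*(794 - 287))/112272 = (2*(-287)*507)*(1/112272) = -291018*1/112272 = -48503/18712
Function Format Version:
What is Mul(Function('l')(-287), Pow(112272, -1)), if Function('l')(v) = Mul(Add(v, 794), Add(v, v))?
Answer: Rational(-48503, 18712) ≈ -2.5921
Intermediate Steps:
Function('l')(v) = Mul(2, v, Add(794, v)) (Function('l')(v) = Mul(Add(794, v), Mul(2, v)) = Mul(2, v, Add(794, v)))
Mul(Function('l')(-287), Pow(112272, -1)) = Mul(Mul(2, -287, Add(794, -287)), Pow(112272, -1)) = Mul(Mul(2, -287, 507), Rational(1, 112272)) = Mul(-291018, Rational(1, 112272)) = Rational(-48503, 18712)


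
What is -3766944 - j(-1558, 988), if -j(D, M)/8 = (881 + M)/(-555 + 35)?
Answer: -244853229/65 ≈ -3.7670e+6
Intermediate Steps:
j(D, M) = 881/65 + M/65 (j(D, M) = -8*(881 + M)/(-555 + 35) = -8*(881 + M)/(-520) = -8*(881 + M)*(-1)/520 = -8*(-881/520 - M/520) = 881/65 + M/65)
-3766944 - j(-1558, 988) = -3766944 - (881/65 + (1/65)*988) = -3766944 - (881/65 + 76/5) = -3766944 - 1*1869/65 = -3766944 - 1869/65 = -244853229/65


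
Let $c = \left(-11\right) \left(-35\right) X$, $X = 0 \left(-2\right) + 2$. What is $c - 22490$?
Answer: $-21720$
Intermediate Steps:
$X = 2$ ($X = 0 + 2 = 2$)
$c = 770$ ($c = \left(-11\right) \left(-35\right) 2 = 385 \cdot 2 = 770$)
$c - 22490 = 770 - 22490 = -21720$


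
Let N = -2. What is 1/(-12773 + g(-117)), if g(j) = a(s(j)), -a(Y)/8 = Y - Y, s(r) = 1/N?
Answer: -1/12773 ≈ -7.8290e-5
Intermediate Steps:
s(r) = -1/2 (s(r) = 1/(-2) = -1/2)
a(Y) = 0 (a(Y) = -8*(Y - Y) = -8*0 = 0)
g(j) = 0
1/(-12773 + g(-117)) = 1/(-12773 + 0) = 1/(-12773) = -1/12773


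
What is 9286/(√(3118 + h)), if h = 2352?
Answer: 4643*√5470/2735 ≈ 125.56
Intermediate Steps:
9286/(√(3118 + h)) = 9286/(√(3118 + 2352)) = 9286/(√5470) = 9286*(√5470/5470) = 4643*√5470/2735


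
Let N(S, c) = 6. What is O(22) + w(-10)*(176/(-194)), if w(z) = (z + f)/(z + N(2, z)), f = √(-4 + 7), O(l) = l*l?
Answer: 46728/97 + 22*√3/97 ≈ 482.13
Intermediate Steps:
O(l) = l²
f = √3 ≈ 1.7320
w(z) = (z + √3)/(6 + z) (w(z) = (z + √3)/(z + 6) = (z + √3)/(6 + z))
O(22) + w(-10)*(176/(-194)) = 22² + ((-10 + √3)/(6 - 10))*(176/(-194)) = 484 + ((-10 + √3)/(-4))*(176*(-1/194)) = 484 - (-10 + √3)/4*(-88/97) = 484 + (5/2 - √3/4)*(-88/97) = 484 + (-220/97 + 22*√3/97) = 46728/97 + 22*√3/97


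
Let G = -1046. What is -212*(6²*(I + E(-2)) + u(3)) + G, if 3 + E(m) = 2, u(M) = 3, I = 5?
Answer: -32210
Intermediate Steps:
E(m) = -1 (E(m) = -3 + 2 = -1)
-212*(6²*(I + E(-2)) + u(3)) + G = -212*(6²*(5 - 1) + 3) - 1046 = -212*(36*4 + 3) - 1046 = -212*(144 + 3) - 1046 = -212*147 - 1046 = -31164 - 1046 = -32210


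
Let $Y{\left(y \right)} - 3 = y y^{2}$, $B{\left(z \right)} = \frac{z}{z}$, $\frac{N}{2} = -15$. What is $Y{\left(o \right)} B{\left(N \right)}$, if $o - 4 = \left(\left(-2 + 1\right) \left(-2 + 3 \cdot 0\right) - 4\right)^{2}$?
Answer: $515$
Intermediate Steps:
$N = -30$ ($N = 2 \left(-15\right) = -30$)
$B{\left(z \right)} = 1$
$o = 8$ ($o = 4 + \left(\left(-2 + 1\right) \left(-2 + 3 \cdot 0\right) - 4\right)^{2} = 4 + \left(- (-2 + 0) - 4\right)^{2} = 4 + \left(\left(-1\right) \left(-2\right) - 4\right)^{2} = 4 + \left(2 - 4\right)^{2} = 4 + \left(-2\right)^{2} = 4 + 4 = 8$)
$Y{\left(y \right)} = 3 + y^{3}$ ($Y{\left(y \right)} = 3 + y y^{2} = 3 + y^{3}$)
$Y{\left(o \right)} B{\left(N \right)} = \left(3 + 8^{3}\right) 1 = \left(3 + 512\right) 1 = 515 \cdot 1 = 515$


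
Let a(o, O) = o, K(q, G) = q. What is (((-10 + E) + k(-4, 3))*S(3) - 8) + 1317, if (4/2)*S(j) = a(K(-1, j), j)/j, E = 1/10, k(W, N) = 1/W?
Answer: 157283/120 ≈ 1310.7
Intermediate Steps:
E = 1/10 ≈ 0.10000
S(j) = -1/(2*j) (S(j) = (-1/j)/2 = -1/(2*j))
(((-10 + E) + k(-4, 3))*S(3) - 8) + 1317 = (((-10 + 1/10) + 1/(-4))*(-1/2/3) - 8) + 1317 = ((-99/10 - 1/4)*(-1/2*1/3) - 8) + 1317 = (-203/20*(-1/6) - 8) + 1317 = (203/120 - 8) + 1317 = -757/120 + 1317 = 157283/120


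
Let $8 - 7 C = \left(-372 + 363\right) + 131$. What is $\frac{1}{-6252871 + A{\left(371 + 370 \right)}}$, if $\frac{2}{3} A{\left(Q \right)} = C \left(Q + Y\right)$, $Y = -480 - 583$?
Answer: $- \frac{1}{6245005} \approx -1.6013 \cdot 10^{-7}$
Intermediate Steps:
$Y = -1063$ ($Y = -480 - 583 = -1063$)
$C = - \frac{114}{7}$ ($C = \frac{8}{7} - \frac{\left(-372 + 363\right) + 131}{7} = \frac{8}{7} - \frac{-9 + 131}{7} = \frac{8}{7} - \frac{122}{7} = - \frac{114}{7} \approx -16.286$)
$A{\left(Q \right)} = \frac{181773}{7} - \frac{171 Q}{7}$ ($A{\left(Q \right)} = \frac{3 \left(- \frac{114 \left(Q - 1063\right)}{7}\right)}{2} = \frac{3 \left(- \frac{114 \left(-1063 + Q\right)}{7}\right)}{2} = \frac{3 \left(\frac{121182}{7} - \frac{114 Q}{7}\right)}{2} = \frac{181773}{7} - \frac{171 Q}{7}$)
$\frac{1}{-6252871 + A{\left(371 + 370 \right)}} = \frac{1}{-6252871 + \left(\frac{181773}{7} - \frac{171 \left(371 + 370\right)}{7}\right)} = \frac{1}{-6252871 + \left(\frac{181773}{7} - \frac{126711}{7}\right)} = \frac{1}{-6252871 + 7866} = \frac{1}{-6245005} = - \frac{1}{6245005}$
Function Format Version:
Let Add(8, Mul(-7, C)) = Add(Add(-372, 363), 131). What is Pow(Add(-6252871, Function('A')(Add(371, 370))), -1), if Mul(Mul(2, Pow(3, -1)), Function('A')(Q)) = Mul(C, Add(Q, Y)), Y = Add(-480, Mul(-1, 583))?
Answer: Rational(-1, 6245005) ≈ -1.6013e-7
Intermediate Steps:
Y = -1063 (Y = Add(-480, -583) = -1063)
C = Rational(-114, 7) (C = Add(Rational(8, 7), Mul(Rational(-1, 7), Add(Add(-372, 363), 131))) = Add(Rational(8, 7), Mul(Rational(-1, 7), Add(-9, 131))) = Add(Rational(8, 7), Mul(Rational(-1, 7), 122)) = Add(Rational(8, 7), Rational(-122, 7)) = Rational(-114, 7) ≈ -16.286)
Function('A')(Q) = Add(Rational(181773, 7), Mul(Rational(-171, 7), Q)) (Function('A')(Q) = Mul(Rational(3, 2), Mul(Rational(-114, 7), Add(Q, -1063))) = Mul(Rational(3, 2), Mul(Rational(-114, 7), Add(-1063, Q))) = Mul(Rational(3, 2), Add(Rational(121182, 7), Mul(Rational(-114, 7), Q))) = Add(Rational(181773, 7), Mul(Rational(-171, 7), Q)))
Pow(Add(-6252871, Function('A')(Add(371, 370))), -1) = Pow(Add(-6252871, Add(Rational(181773, 7), Mul(Rational(-171, 7), Add(371, 370)))), -1) = Pow(Add(-6252871, Add(Rational(181773, 7), Mul(Rational(-171, 7), 741))), -1) = Pow(Add(-6252871, Add(Rational(181773, 7), Rational(-126711, 7))), -1) = Pow(Add(-6252871, 7866), -1) = Pow(-6245005, -1) = Rational(-1, 6245005)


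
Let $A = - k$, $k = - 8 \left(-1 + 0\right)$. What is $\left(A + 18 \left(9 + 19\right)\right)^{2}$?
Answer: $246016$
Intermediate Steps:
$k = 8$ ($k = \left(-8\right) \left(-1\right) = 8$)
$A = -8$ ($A = \left(-1\right) 8 = -8$)
$\left(A + 18 \left(9 + 19\right)\right)^{2} = \left(-8 + 18 \left(9 + 19\right)\right)^{2} = \left(-8 + 18 \cdot 28\right)^{2} = \left(-8 + 504\right)^{2} = 496^{2} = 246016$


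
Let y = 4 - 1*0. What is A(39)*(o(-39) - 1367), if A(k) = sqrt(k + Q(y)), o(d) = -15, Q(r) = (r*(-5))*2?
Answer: -1382*I ≈ -1382.0*I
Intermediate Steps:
y = 4 (y = 4 + 0 = 4)
Q(r) = -10*r (Q(r) = -5*r*2 = -10*r)
A(k) = sqrt(-40 + k) (A(k) = sqrt(k - 10*4) = sqrt(k - 40) = sqrt(-40 + k))
A(39)*(o(-39) - 1367) = sqrt(-40 + 39)*(-15 - 1367) = sqrt(-1)*(-1382) = I*(-1382) = -1382*I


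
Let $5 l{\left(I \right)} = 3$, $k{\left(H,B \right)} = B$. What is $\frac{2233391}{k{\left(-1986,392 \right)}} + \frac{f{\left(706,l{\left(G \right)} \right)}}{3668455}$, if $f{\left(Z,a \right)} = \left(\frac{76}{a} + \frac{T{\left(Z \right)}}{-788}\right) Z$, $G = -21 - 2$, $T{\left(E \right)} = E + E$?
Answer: $\frac{691734171955601}{121411186680} \approx 5697.5$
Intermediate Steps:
$T{\left(E \right)} = 2 E$
$G = -23$
$l{\left(I \right)} = \frac{3}{5}$ ($l{\left(I \right)} = \frac{1}{5} \cdot 3 = \frac{3}{5}$)
$f{\left(Z,a \right)} = Z \left(\frac{76}{a} - \frac{Z}{394}\right)$ ($f{\left(Z,a \right)} = \left(\frac{76}{a} + \frac{2 Z}{-788}\right) Z = \left(\frac{76}{a} + 2 Z \left(- \frac{1}{788}\right)\right) Z = \left(\frac{76}{a} - \frac{Z}{394}\right) Z = Z \left(\frac{76}{a} - \frac{Z}{394}\right)$)
$\frac{2233391}{k{\left(-1986,392 \right)}} + \frac{f{\left(706,l{\left(G \right)} \right)}}{3668455} = \frac{2233391}{392} + \frac{\frac{1}{394} \cdot 706 \frac{1}{\frac{3}{5}} \left(29944 - 706 \cdot \frac{3}{5}\right)}{3668455} = 2233391 \cdot \frac{1}{392} + \frac{1}{394} \cdot 706 \cdot \frac{5}{3} \left(29944 - \frac{2118}{5}\right) \frac{1}{3668455} = \frac{2233391}{392} + \frac{1}{394} \cdot 706 \cdot \frac{5}{3} \cdot \frac{147602}{5} \cdot \frac{1}{3668455} = \frac{2233391}{392} + \frac{52103506}{591} \cdot \frac{1}{3668455} = \frac{2233391}{392} + \frac{7443358}{309722415} = \frac{691734171955601}{121411186680}$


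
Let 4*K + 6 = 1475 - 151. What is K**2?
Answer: 434281/4 ≈ 1.0857e+5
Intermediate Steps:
K = 659/2 (K = -3/2 + (1475 - 151)/4 = -3/2 + (1/4)*1324 = -3/2 + 331 = 659/2 ≈ 329.50)
K**2 = (659/2)**2 = 434281/4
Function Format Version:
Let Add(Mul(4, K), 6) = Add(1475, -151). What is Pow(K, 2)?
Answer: Rational(434281, 4) ≈ 1.0857e+5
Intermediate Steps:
K = Rational(659, 2) (K = Add(Rational(-3, 2), Mul(Rational(1, 4), Add(1475, -151))) = Add(Rational(-3, 2), Mul(Rational(1, 4), 1324)) = Add(Rational(-3, 2), 331) = Rational(659, 2) ≈ 329.50)
Pow(K, 2) = Pow(Rational(659, 2), 2) = Rational(434281, 4)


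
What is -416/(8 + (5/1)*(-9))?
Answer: 416/37 ≈ 11.243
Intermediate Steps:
-416/(8 + (5/1)*(-9)) = -416/(8 + (5*1)*(-9)) = -416/(8 + 5*(-9)) = -416/(8 - 45) = -416/(-37) = -416*(-1/37) = 416/37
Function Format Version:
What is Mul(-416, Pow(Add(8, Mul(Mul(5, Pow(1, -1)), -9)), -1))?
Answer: Rational(416, 37) ≈ 11.243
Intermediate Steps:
Mul(-416, Pow(Add(8, Mul(Mul(5, Pow(1, -1)), -9)), -1)) = Mul(-416, Pow(Add(8, Mul(Mul(5, 1), -9)), -1)) = Mul(-416, Pow(Add(8, Mul(5, -9)), -1)) = Mul(-416, Pow(Add(8, -45), -1)) = Mul(-416, Pow(-37, -1)) = Mul(-416, Rational(-1, 37)) = Rational(416, 37)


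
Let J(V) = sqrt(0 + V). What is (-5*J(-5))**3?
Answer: 625*I*sqrt(5) ≈ 1397.5*I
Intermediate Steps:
J(V) = sqrt(V)
(-5*J(-5))**3 = (-5*I*sqrt(5))**3 = 625*I*sqrt(5)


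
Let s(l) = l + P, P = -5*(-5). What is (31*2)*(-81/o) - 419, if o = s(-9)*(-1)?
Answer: -841/8 ≈ -105.13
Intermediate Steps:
P = 25
s(l) = 25 + l (s(l) = l + 25 = 25 + l)
o = -16 (o = (25 - 9)*(-1) = 16*(-1) = -16)
(31*2)*(-81/o) - 419 = (31*2)*(-81/(-16)) - 419 = 62*(-81*(-1/16)) - 419 = 62*(81/16) - 419 = 2511/8 - 419 = -841/8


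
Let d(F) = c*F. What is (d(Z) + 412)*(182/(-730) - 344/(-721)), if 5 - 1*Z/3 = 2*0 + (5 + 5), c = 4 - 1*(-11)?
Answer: 11210463/263165 ≈ 42.599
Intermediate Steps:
c = 15 (c = 4 + 11 = 15)
Z = -15 (Z = 15 - 3*(2*0 + (5 + 5)) = 15 - 3*(0 + 10) = 15 - 3*10 = 15 - 30 = -15)
d(F) = 15*F
(d(Z) + 412)*(182/(-730) - 344/(-721)) = (15*(-15) + 412)*(182/(-730) - 344/(-721)) = (-225 + 412)*(182*(-1/730) - 344*(-1/721)) = 187*(-91/365 + 344/721) = 187*(59949/263165) = 11210463/263165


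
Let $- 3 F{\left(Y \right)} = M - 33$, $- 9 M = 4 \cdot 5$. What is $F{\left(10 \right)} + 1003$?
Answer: $\frac{27398}{27} \approx 1014.7$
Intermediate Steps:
$M = - \frac{20}{9}$ ($M = - \frac{4 \cdot 5}{9} = \left(- \frac{1}{9}\right) 20 = - \frac{20}{9} \approx -2.2222$)
$F{\left(Y \right)} = \frac{317}{27}$ ($F{\left(Y \right)} = - \frac{- \frac{20}{9} - 33}{3} = \left(- \frac{1}{3}\right) \left(- \frac{317}{9}\right) = \frac{317}{27}$)
$F{\left(10 \right)} + 1003 = \frac{317}{27} + 1003 = \frac{27398}{27}$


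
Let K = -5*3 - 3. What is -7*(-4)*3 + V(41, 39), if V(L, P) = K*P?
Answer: -618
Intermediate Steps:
K = -18 (K = -15 - 3 = -18)
V(L, P) = -18*P
-7*(-4)*3 + V(41, 39) = -7*(-4)*3 - 18*39 = 28*3 - 702 = 84 - 702 = -618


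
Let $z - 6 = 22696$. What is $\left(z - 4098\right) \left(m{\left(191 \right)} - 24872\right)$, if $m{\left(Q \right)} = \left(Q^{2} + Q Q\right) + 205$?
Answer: $898480180$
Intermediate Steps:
$z = 22702$ ($z = 6 + 22696 = 22702$)
$m{\left(Q \right)} = 205 + 2 Q^{2}$ ($m{\left(Q \right)} = \left(Q^{2} + Q^{2}\right) + 205 = 2 Q^{2} + 205 = 205 + 2 Q^{2}$)
$\left(z - 4098\right) \left(m{\left(191 \right)} - 24872\right) = \left(22702 - 4098\right) \left(\left(205 + 2 \cdot 191^{2}\right) - 24872\right) = 18604 \left(\left(205 + 2 \cdot 36481\right) - 24872\right) = 18604 \left(\left(205 + 72962\right) - 24872\right) = 18604 \left(73167 - 24872\right) = 18604 \cdot 48295 = 898480180$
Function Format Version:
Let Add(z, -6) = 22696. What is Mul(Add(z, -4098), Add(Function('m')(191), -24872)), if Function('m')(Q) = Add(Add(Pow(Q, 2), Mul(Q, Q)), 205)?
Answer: 898480180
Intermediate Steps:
z = 22702 (z = Add(6, 22696) = 22702)
Function('m')(Q) = Add(205, Mul(2, Pow(Q, 2))) (Function('m')(Q) = Add(Add(Pow(Q, 2), Pow(Q, 2)), 205) = Add(Mul(2, Pow(Q, 2)), 205) = Add(205, Mul(2, Pow(Q, 2))))
Mul(Add(z, -4098), Add(Function('m')(191), -24872)) = Mul(Add(22702, -4098), Add(Add(205, Mul(2, Pow(191, 2))), -24872)) = Mul(18604, Add(Add(205, Mul(2, 36481)), -24872)) = Mul(18604, Add(Add(205, 72962), -24872)) = Mul(18604, Add(73167, -24872)) = Mul(18604, 48295) = 898480180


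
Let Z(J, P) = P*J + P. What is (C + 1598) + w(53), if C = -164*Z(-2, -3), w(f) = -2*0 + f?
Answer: 1159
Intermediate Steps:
w(f) = f (w(f) = 0 + f = f)
Z(J, P) = P + J*P (Z(J, P) = J*P + P = P + J*P)
C = -492 (C = -(-492)*(1 - 2) = -(-492)*(-1) = -164*3 = -492)
(C + 1598) + w(53) = (-492 + 1598) + 53 = 1106 + 53 = 1159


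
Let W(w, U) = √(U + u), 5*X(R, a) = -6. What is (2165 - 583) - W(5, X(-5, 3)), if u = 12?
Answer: 1582 - 3*√30/5 ≈ 1578.7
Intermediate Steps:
X(R, a) = -6/5 (X(R, a) = (⅕)*(-6) = -6/5)
W(w, U) = √(12 + U) (W(w, U) = √(U + 12) = √(12 + U))
(2165 - 583) - W(5, X(-5, 3)) = (2165 - 583) - √(12 - 6/5) = 1582 - √(54/5) = 1582 - 3*√30/5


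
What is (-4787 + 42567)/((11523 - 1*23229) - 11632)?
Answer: -18890/11669 ≈ -1.6188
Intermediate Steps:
(-4787 + 42567)/((11523 - 1*23229) - 11632) = 37780/((11523 - 23229) - 11632) = 37780/(-11706 - 11632) = 37780/(-23338) = 37780*(-1/23338) = -18890/11669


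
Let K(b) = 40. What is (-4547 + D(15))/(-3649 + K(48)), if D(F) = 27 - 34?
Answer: 506/401 ≈ 1.2618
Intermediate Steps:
D(F) = -7
(-4547 + D(15))/(-3649 + K(48)) = (-4547 - 7)/(-3649 + 40) = -4554/(-3609) = -4554*(-1/3609) = 506/401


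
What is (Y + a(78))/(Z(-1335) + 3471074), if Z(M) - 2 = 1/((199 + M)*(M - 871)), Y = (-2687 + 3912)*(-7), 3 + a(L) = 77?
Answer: -21303642016/8698571993217 ≈ -0.0024491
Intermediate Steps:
a(L) = 74 (a(L) = -3 + 77 = 74)
Y = -8575 (Y = 1225*(-7) = -8575)
Z(M) = 2 + 1/((-871 + M)*(199 + M)) (Z(M) = 2 + 1/((199 + M)*(M - 871)) = 2 + 1/((199 + M)*(-871 + M)) = 2 + 1/((-871 + M)*(199 + M)))
(Y + a(78))/(Z(-1335) + 3471074) = (-8575 + 74)/((346657 - 2*(-1335)² + 1344*(-1335))/(173329 - 1*(-1335)² + 672*(-1335)) + 3471074) = -8501/((346657 - 2*1782225 - 1794240)/(173329 - 1*1782225 - 897120) + 3471074) = -8501/((346657 - 3564450 - 1794240)/(173329 - 1782225 - 897120) + 3471074) = -8501/(-5012033/(-2506016) + 3471074) = -8501/(-1/2506016*(-5012033) + 3471074) = -8501/(5012033/2506016 + 3471074) = -8501/8698571993217/2506016 = -8501*2506016/8698571993217 = -21303642016/8698571993217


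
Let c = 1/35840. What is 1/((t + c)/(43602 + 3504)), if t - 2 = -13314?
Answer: -1688279040/477102079 ≈ -3.5386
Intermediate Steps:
t = -13312 (t = 2 - 13314 = -13312)
c = 1/35840 ≈ 2.7902e-5
1/((t + c)/(43602 + 3504)) = 1/((-13312 + 1/35840)/(43602 + 3504)) = 1/(-477102079/35840/47106) = 1/(-477102079/35840*1/47106) = 1/(-477102079/1688279040) = -1688279040/477102079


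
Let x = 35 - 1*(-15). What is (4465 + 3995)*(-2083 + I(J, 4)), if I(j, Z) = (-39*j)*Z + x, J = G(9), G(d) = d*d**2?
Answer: -979304220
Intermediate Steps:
G(d) = d**3
x = 50 (x = 35 + 15 = 50)
J = 729 (J = 9**3 = 729)
I(j, Z) = 50 - 39*Z*j (I(j, Z) = (-39*j)*Z + 50 = -39*Z*j + 50 = 50 - 39*Z*j)
(4465 + 3995)*(-2083 + I(J, 4)) = (4465 + 3995)*(-2083 + (50 - 39*4*729)) = 8460*(-2083 + (50 - 113724)) = 8460*(-2083 - 113674) = 8460*(-115757) = -979304220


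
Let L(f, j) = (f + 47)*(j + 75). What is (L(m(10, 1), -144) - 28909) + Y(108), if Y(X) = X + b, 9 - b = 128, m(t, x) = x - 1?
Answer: -32163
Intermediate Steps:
m(t, x) = -1 + x
b = -119 (b = 9 - 1*128 = 9 - 128 = -119)
Y(X) = -119 + X (Y(X) = X - 119 = -119 + X)
L(f, j) = (47 + f)*(75 + j)
(L(m(10, 1), -144) - 28909) + Y(108) = ((3525 + 47*(-144) + 75*(-1 + 1) + (-1 + 1)*(-144)) - 28909) + (-119 + 108) = ((3525 - 6768 + 75*0 + 0*(-144)) - 28909) - 11 = ((3525 - 6768 + 0 + 0) - 28909) - 11 = (-3243 - 28909) - 11 = -32152 - 11 = -32163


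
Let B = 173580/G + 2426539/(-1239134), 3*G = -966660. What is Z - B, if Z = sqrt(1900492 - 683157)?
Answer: 49848413815/19963687874 + sqrt(1217335) ≈ 1105.8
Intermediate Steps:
G = -322220 (G = (1/3)*(-966660) = -322220)
B = -49848413815/19963687874 (B = 173580/(-322220) + 2426539/(-1239134) = 173580*(-1/322220) + 2426539*(-1/1239134) = -8679/16111 - 2426539/1239134 = -49848413815/19963687874 ≈ -2.4970)
Z = sqrt(1217335) ≈ 1103.3
Z - B = sqrt(1217335) - 1*(-49848413815/19963687874) = sqrt(1217335) + 49848413815/19963687874 = 49848413815/19963687874 + sqrt(1217335)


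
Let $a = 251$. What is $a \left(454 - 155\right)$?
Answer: $75049$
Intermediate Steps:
$a \left(454 - 155\right) = 251 \left(454 - 155\right) = 251 \cdot 299 = 75049$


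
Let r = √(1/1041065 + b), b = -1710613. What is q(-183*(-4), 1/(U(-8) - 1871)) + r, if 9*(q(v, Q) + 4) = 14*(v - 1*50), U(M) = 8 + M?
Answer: 9512/9 + 2*I*√463497577734147215/1041065 ≈ 1056.9 + 1307.9*I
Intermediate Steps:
r = 2*I*√463497577734147215/1041065 (r = √(1/1041065 - 1710613) = √(-1780859322844/1041065) = 2*I*√463497577734147215/1041065 ≈ 1307.9*I)
q(v, Q) = -736/9 + 14*v/9 (q(v, Q) = -4 + (14*(v - 1*50))/9 = -4 + (14*(v - 50))/9 = -4 + (14*(-50 + v))/9 = -4 + (-700 + 14*v)/9 = -4 + (-700/9 + 14*v/9) = -736/9 + 14*v/9)
q(-183*(-4), 1/(U(-8) - 1871)) + r = (-736/9 + 14*(-183*(-4))/9) + 2*I*√463497577734147215/1041065 = (-736/9 + (14/9)*732) + 2*I*√463497577734147215/1041065 = (-736/9 + 3416/3) + 2*I*√463497577734147215/1041065 = 9512/9 + 2*I*√463497577734147215/1041065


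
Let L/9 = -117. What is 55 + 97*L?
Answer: -102086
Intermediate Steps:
L = -1053 (L = 9*(-117) = -1053)
55 + 97*L = 55 + 97*(-1053) = 55 - 102141 = -102086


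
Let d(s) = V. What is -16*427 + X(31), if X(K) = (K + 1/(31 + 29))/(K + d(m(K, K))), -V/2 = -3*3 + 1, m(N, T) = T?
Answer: -19264379/2820 ≈ -6831.3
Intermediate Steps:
V = 16 (V = -2*(-3*3 + 1) = -2*(-9 + 1) = -2*(-8) = 16)
d(s) = 16
X(K) = (1/60 + K)/(16 + K) (X(K) = (K + 1/(31 + 29))/(K + 16) = (K + 1/60)/(16 + K) = (1/60 + K)/(16 + K))
-16*427 + X(31) = -16*427 + (1/60 + 31)/(16 + 31) = -6832 + (1861/60)/47 = -6832 + (1/47)*(1861/60) = -6832 + 1861/2820 = -19264379/2820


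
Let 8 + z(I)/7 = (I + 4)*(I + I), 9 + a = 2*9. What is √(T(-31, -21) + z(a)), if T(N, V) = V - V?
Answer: √1582 ≈ 39.774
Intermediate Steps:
T(N, V) = 0
a = 9 (a = -9 + 2*9 = -9 + 18 = 9)
z(I) = -56 + 14*I*(4 + I) (z(I) = -56 + 7*((I + 4)*(I + I)) = -56 + 7*((4 + I)*(2*I)) = -56 + 7*(2*I*(4 + I)) = -56 + 14*I*(4 + I))
√(T(-31, -21) + z(a)) = √(0 + (-56 + 14*9² + 56*9)) = √(0 + (-56 + 14*81 + 504)) = √(0 + (-56 + 1134 + 504)) = √(0 + 1582) = √1582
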